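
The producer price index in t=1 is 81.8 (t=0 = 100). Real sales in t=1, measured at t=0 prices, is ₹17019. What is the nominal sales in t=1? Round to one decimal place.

Nominal = Real × (Index/100) = 17019 × (81.8/100)
        = 17019 × 0.818 = 13921.5420

13921.5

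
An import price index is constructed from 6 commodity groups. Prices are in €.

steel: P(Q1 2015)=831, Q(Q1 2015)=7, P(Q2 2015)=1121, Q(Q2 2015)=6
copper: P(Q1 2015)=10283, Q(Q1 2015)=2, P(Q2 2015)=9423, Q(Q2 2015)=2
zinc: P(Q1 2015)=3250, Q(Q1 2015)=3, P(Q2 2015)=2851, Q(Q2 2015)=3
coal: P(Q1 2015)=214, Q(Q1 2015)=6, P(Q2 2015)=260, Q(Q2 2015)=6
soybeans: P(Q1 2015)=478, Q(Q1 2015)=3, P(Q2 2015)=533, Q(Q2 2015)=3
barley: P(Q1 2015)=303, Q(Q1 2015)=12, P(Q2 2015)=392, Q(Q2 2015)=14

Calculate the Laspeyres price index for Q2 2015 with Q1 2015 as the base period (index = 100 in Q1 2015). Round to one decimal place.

Laspeyres price index uses base-period quantities as weights.
ΣP(Q2 2015)·Q(Q1 2015) = 1121×7 + 9423×2 + 2851×3 + 260×6 + 533×3 + 392×12 = 7847 + 18846 + 8553 + 1560 + 1599 + 4704 = 43109
ΣP(Q1 2015)·Q(Q1 2015) = 831×7 + 10283×2 + 3250×3 + 214×6 + 478×3 + 303×12 = 5817 + 20566 + 9750 + 1284 + 1434 + 3636 = 42487
Index = 43109 / 42487 × 100 = 101.4640

101.5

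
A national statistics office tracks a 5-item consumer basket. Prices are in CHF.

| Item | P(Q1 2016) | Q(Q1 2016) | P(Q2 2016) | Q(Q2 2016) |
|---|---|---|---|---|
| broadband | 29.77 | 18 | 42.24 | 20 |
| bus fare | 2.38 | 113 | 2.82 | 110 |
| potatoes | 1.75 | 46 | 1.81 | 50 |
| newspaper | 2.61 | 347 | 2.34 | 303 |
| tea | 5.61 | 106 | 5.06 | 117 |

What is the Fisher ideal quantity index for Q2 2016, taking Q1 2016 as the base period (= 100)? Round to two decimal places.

100.85

Laspeyres component (base-period weights):
ΣP(Q1 2016)Q(Q2 2016) = 29.77×20 + 2.38×110 + 1.75×50 + 2.61×303 + 5.61×117 = 595.4 + 261.8 + 87.5 + 790.83 + 656.37 = 2391.9
ΣP(Q1 2016)Q(Q1 2016) = 29.77×18 + 2.38×113 + 1.75×46 + 2.61×347 + 5.61×106 = 535.86 + 268.94 + 80.5 + 905.67 + 594.66 = 2385.63
L = 2391.9 / 2385.63 × 100 = 100.2628
Paasche component (current-period weights):
ΣP(Q2 2016)Q(Q2 2016) = 42.24×20 + 2.82×110 + 1.81×50 + 2.34×303 + 5.06×117 = 844.8 + 310.2 + 90.5 + 709.02 + 592.02 = 2546.54
ΣP(Q2 2016)Q(Q1 2016) = 42.24×18 + 2.82×113 + 1.81×46 + 2.34×347 + 5.06×106 = 760.32 + 318.66 + 83.26 + 811.98 + 536.36 = 2510.58
P = 2546.54 / 2510.58 × 100 = 101.4323
Fisher = √(L × P) = √(100.2628 × 101.4323) = 100.8459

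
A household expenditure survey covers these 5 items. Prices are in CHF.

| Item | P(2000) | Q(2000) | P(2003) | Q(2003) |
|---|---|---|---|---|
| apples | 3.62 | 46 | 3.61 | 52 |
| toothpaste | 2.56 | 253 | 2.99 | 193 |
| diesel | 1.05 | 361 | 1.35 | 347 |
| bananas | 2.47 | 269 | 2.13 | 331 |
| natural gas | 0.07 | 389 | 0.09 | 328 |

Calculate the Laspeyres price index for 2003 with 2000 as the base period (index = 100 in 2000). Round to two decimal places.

107.05

Laspeyres price index uses base-period quantities as weights.
ΣP(2003)·Q(2000) = 3.61×46 + 2.99×253 + 1.35×361 + 2.13×269 + 0.09×389 = 166.06 + 756.47 + 487.35 + 572.97 + 35.01 = 2017.86
ΣP(2000)·Q(2000) = 3.62×46 + 2.56×253 + 1.05×361 + 2.47×269 + 0.07×389 = 166.52 + 647.68 + 379.05 + 664.43 + 27.23 = 1884.91
Index = 2017.86 / 1884.91 × 100 = 107.0534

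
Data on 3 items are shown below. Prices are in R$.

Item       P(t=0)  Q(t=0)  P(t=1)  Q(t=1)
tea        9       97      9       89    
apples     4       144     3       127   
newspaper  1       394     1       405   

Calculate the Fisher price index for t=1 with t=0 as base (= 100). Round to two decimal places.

Laspeyres component (base-period weights):
ΣP(t=1)Q(t=0) = 9×97 + 3×144 + 1×394 = 873 + 432 + 394 = 1699
ΣP(t=0)Q(t=0) = 9×97 + 4×144 + 1×394 = 873 + 576 + 394 = 1843
L = 1699 / 1843 × 100 = 92.1867
Paasche component (current-period weights):
ΣP(t=1)Q(t=1) = 9×89 + 3×127 + 1×405 = 801 + 381 + 405 = 1587
ΣP(t=0)Q(t=1) = 9×89 + 4×127 + 1×405 = 801 + 508 + 405 = 1714
P = 1587 / 1714 × 100 = 92.5904
Fisher = √(L × P) = √(92.1867 × 92.5904) = 92.3883

92.39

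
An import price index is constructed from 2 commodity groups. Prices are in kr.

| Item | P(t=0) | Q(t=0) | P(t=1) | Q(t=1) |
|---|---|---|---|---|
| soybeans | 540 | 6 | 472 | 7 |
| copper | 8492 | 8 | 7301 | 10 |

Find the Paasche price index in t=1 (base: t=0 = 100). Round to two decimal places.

86.04

Paasche price index uses current-period quantities as weights.
ΣP(t=1)·Q(t=1) = 472×7 + 7301×10 = 3304 + 73010 = 76314
ΣP(t=0)·Q(t=1) = 540×7 + 8492×10 = 3780 + 84920 = 88700
Index = 76314 / 88700 × 100 = 86.0361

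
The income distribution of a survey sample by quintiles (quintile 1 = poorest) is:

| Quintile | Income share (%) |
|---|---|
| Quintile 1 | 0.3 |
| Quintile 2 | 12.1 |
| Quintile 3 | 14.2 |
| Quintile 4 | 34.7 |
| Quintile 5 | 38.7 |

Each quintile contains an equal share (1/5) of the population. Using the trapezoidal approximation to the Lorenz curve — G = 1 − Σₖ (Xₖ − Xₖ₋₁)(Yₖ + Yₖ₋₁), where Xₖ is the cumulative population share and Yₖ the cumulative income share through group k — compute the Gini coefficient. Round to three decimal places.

Cumulative income shares Yₖ: 0.0030, 0.1240, 0.2660, 0.6130, 1.0000
Σ (Xₖ−Xₖ₋₁)(Yₖ+Yₖ₋₁) = (1/5)(0.0030+0.0000) + (1/5)(0.1240+0.0030) + (1/5)(0.2660+0.1240) + (1/5)(0.6130+0.2660) + (1/5)(1.0000+0.6130)
  = 0.0006 + 0.0254 + 0.0780 + 0.1758 + 0.3226 = 0.6024
G = 1 − 0.6024 = 0.3976

0.398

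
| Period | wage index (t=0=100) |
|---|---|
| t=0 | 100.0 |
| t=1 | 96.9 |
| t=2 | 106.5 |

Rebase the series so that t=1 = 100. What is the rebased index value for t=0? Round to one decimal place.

103.2

Rebased(t=0) = 100.0 / 96.9 × 100 = 103.1992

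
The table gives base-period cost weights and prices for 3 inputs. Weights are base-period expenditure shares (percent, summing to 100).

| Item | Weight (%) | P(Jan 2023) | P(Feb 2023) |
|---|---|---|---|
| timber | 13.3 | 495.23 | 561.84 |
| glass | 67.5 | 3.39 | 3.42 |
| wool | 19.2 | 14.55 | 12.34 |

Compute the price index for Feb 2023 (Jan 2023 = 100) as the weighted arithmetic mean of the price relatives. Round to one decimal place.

99.5

timber: 13.3 × (561.84/495.23) = 13.3 × 1.134503 = 15.0889
glass: 67.5 × (3.42/3.39) = 67.5 × 1.008850 = 68.0973
wool: 19.2 × (12.34/14.55) = 19.2 × 0.848110 = 16.2837
Index = Σ wᵢ·(p₁ᵢ/p₀ᵢ) = 15.0889 + 68.0973 + 16.2837 = 99.4699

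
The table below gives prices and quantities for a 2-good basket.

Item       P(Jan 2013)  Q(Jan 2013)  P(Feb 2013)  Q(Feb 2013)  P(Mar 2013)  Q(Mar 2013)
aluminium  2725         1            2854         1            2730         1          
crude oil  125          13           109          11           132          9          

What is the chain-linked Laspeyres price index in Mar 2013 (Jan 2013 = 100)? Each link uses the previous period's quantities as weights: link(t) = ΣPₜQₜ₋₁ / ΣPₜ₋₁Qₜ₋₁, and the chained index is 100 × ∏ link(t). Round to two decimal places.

101.31

Link Jan 2013→Feb 2013:
ΣP(Feb 2013)Q(Jan 2013) = 2854×1 + 109×13 = 2854 + 1417 = 4271
ΣP(Jan 2013)Q(Jan 2013) = 2725×1 + 125×13 = 2725 + 1625 = 4350
link = 4271/4350 = 0.981839
Link Feb 2013→Mar 2013:
ΣP(Mar 2013)Q(Feb 2013) = 2730×1 + 132×11 = 2730 + 1452 = 4182
ΣP(Feb 2013)Q(Feb 2013) = 2854×1 + 109×11 = 2854 + 1199 = 4053
link = 4182/4053 = 1.031828
Chained index = 100 × 0.981839 × 1.031828 = 101.3089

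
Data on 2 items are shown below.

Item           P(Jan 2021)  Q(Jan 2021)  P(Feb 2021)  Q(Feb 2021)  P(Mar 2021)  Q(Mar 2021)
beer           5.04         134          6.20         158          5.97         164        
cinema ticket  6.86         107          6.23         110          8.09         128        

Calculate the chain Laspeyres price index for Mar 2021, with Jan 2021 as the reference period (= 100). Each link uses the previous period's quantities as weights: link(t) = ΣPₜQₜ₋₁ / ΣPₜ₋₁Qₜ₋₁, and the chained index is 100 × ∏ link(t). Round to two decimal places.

Link Jan 2021→Feb 2021:
ΣP(Feb 2021)Q(Jan 2021) = 6.20×134 + 6.23×107 = 830.8 + 666.61 = 1497.41
ΣP(Jan 2021)Q(Jan 2021) = 5.04×134 + 6.86×107 = 675.36 + 734.02 = 1409.38
link = 1497.41/1409.38 = 1.062460
Link Feb 2021→Mar 2021:
ΣP(Mar 2021)Q(Feb 2021) = 5.97×158 + 8.09×110 = 943.26 + 889.9 = 1833.16
ΣP(Feb 2021)Q(Feb 2021) = 6.20×158 + 6.23×110 = 979.6 + 685.3 = 1664.9
link = 1833.16/1664.9 = 1.101063
Chained index = 100 × 1.062460 × 1.101063 = 116.9836

116.98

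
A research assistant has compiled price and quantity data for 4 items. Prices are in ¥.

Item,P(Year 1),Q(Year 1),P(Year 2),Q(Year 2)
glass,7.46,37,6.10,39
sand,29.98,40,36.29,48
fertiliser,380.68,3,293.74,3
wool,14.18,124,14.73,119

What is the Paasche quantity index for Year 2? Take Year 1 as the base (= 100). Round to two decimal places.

Paasche quantity index uses current-period prices as weights.
ΣP(Year 2)·Q(Year 2) = 6.10×39 + 36.29×48 + 293.74×3 + 14.73×119 = 237.9 + 1741.92 + 881.22 + 1752.87 = 4613.91
ΣP(Year 2)·Q(Year 1) = 6.10×37 + 36.29×40 + 293.74×3 + 14.73×124 = 225.7 + 1451.6 + 881.22 + 1826.52 = 4385.04
Index = 4613.91 / 4385.04 × 100 = 105.2193

105.22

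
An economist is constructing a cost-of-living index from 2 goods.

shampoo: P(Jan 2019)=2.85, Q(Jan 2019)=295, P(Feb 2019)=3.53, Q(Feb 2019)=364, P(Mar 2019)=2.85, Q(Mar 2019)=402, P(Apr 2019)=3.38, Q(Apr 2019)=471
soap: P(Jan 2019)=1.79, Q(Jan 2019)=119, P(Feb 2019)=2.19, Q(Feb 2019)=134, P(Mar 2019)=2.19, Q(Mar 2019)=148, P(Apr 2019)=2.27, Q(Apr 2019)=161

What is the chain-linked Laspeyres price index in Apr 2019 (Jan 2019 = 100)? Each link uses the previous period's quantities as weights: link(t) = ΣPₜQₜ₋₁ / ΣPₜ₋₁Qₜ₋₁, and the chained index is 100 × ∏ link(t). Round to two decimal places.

120.12

Link Jan 2019→Feb 2019:
ΣP(Feb 2019)Q(Jan 2019) = 3.53×295 + 2.19×119 = 1041.35 + 260.61 = 1301.96
ΣP(Jan 2019)Q(Jan 2019) = 2.85×295 + 1.79×119 = 840.75 + 213.01 = 1053.76
link = 1301.96/1053.76 = 1.235538
Link Feb 2019→Mar 2019:
ΣP(Mar 2019)Q(Feb 2019) = 2.85×364 + 2.19×134 = 1037.4 + 293.46 = 1330.86
ΣP(Feb 2019)Q(Feb 2019) = 3.53×364 + 2.19×134 = 1284.92 + 293.46 = 1578.38
link = 1330.86/1578.38 = 0.843181
Link Mar 2019→Apr 2019:
ΣP(Apr 2019)Q(Mar 2019) = 3.38×402 + 2.27×148 = 1358.76 + 335.96 = 1694.72
ΣP(Mar 2019)Q(Mar 2019) = 2.85×402 + 2.19×148 = 1145.7 + 324.12 = 1469.82
link = 1694.72/1469.82 = 1.153012
Chained index = 100 × 1.235538 × 0.843181 × 1.153012 = 120.1187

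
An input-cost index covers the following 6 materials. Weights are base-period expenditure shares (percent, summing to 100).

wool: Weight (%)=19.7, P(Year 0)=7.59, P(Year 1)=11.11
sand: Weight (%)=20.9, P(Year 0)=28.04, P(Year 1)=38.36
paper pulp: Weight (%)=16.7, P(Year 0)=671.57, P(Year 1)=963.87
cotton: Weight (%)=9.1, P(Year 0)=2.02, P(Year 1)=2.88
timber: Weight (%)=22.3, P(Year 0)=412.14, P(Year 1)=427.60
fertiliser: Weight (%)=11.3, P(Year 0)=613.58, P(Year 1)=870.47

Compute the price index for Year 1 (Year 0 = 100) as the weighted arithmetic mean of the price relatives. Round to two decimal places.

133.54

wool: 19.7 × (11.11/7.59) = 19.7 × 1.463768 = 28.8362
sand: 20.9 × (38.36/28.04) = 20.9 × 1.368046 = 28.5922
paper pulp: 16.7 × (963.87/671.57) = 16.7 × 1.435249 = 23.9687
cotton: 9.1 × (2.88/2.02) = 9.1 × 1.425743 = 12.9743
timber: 22.3 × (427.60/412.14) = 22.3 × 1.037512 = 23.1365
fertiliser: 11.3 × (870.47/613.58) = 11.3 × 1.418674 = 16.0310
Index = Σ wᵢ·(p₁ᵢ/p₀ᵢ) = 28.8362 + 28.5922 + 23.9687 + 12.9743 + 23.1365 + 16.0310 = 133.5388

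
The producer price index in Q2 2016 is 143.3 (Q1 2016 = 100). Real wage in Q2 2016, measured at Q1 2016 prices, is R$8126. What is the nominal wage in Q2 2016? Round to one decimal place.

Nominal = Real × (Index/100) = 8126 × (143.3/100)
        = 8126 × 1.433 = 11644.5580

11644.6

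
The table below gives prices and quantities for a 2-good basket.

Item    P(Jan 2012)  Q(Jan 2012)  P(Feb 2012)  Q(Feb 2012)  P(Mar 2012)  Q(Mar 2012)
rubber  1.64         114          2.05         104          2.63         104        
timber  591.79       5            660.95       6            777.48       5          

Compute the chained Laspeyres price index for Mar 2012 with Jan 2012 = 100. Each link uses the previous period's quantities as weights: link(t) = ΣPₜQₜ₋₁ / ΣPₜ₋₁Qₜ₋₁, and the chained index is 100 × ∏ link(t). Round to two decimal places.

132.92

Link Jan 2012→Feb 2012:
ΣP(Feb 2012)Q(Jan 2012) = 2.05×114 + 660.95×5 = 233.7 + 3304.75 = 3538.45
ΣP(Jan 2012)Q(Jan 2012) = 1.64×114 + 591.79×5 = 186.96 + 2958.95 = 3145.91
link = 3538.45/3145.91 = 1.124778
Link Feb 2012→Mar 2012:
ΣP(Mar 2012)Q(Feb 2012) = 2.63×104 + 777.48×6 = 273.52 + 4664.88 = 4938.4
ΣP(Feb 2012)Q(Feb 2012) = 2.05×104 + 660.95×6 = 213.2 + 3965.7 = 4178.9
link = 4938.4/4178.9 = 1.181746
Chained index = 100 × 1.124778 × 1.181746 = 132.9202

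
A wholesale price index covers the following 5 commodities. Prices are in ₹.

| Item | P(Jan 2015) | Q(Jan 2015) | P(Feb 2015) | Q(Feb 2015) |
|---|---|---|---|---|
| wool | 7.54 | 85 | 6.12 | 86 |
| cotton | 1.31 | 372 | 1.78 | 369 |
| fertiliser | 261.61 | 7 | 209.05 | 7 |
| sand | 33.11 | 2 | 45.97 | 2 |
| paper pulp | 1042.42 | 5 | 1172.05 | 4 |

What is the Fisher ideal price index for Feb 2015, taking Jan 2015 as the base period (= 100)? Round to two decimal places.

103.76

Laspeyres component (base-period weights):
ΣP(Feb 2015)Q(Jan 2015) = 6.12×85 + 1.78×372 + 209.05×7 + 45.97×2 + 1172.05×5 = 520.2 + 662.16 + 1463.35 + 91.94 + 5860.25 = 8597.9
ΣP(Jan 2015)Q(Jan 2015) = 7.54×85 + 1.31×372 + 261.61×7 + 33.11×2 + 1042.42×5 = 640.9 + 487.32 + 1831.27 + 66.22 + 5212.1 = 8237.81
L = 8597.9 / 8237.81 × 100 = 104.3712
Paasche component (current-period weights):
ΣP(Feb 2015)Q(Feb 2015) = 6.12×86 + 1.78×369 + 209.05×7 + 45.97×2 + 1172.05×4 = 526.32 + 656.82 + 1463.35 + 91.94 + 4688.2 = 7426.63
ΣP(Jan 2015)Q(Feb 2015) = 7.54×86 + 1.31×369 + 261.61×7 + 33.11×2 + 1042.42×4 = 648.44 + 483.39 + 1831.27 + 66.22 + 4169.68 = 7199
P = 7426.63 / 7199 × 100 = 103.1620
Fisher = √(L × P) = √(104.3712 × 103.1620) = 103.7648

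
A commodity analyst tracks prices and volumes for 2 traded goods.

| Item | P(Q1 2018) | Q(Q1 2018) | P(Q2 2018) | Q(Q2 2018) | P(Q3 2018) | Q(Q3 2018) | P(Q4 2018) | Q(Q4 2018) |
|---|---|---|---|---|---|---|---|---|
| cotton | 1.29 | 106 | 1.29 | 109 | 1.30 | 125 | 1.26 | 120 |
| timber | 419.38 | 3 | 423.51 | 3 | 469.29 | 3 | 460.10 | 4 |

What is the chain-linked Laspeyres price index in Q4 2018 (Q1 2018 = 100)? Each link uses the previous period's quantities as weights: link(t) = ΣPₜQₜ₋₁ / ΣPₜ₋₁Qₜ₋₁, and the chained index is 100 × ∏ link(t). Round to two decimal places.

Link Q1 2018→Q2 2018:
ΣP(Q2 2018)Q(Q1 2018) = 1.29×106 + 423.51×3 = 136.74 + 1270.53 = 1407.27
ΣP(Q1 2018)Q(Q1 2018) = 1.29×106 + 419.38×3 = 136.74 + 1258.14 = 1394.88
link = 1407.27/1394.88 = 1.008882
Link Q2 2018→Q3 2018:
ΣP(Q3 2018)Q(Q2 2018) = 1.30×109 + 469.29×3 = 141.7 + 1407.87 = 1549.57
ΣP(Q2 2018)Q(Q2 2018) = 1.29×109 + 423.51×3 = 140.61 + 1270.53 = 1411.14
link = 1549.57/1411.14 = 1.098098
Link Q3 2018→Q4 2018:
ΣP(Q4 2018)Q(Q3 2018) = 1.26×125 + 460.10×3 = 157.5 + 1380.3 = 1537.8
ΣP(Q3 2018)Q(Q3 2018) = 1.30×125 + 469.29×3 = 162.5 + 1407.87 = 1570.37
link = 1537.8/1570.37 = 0.979260
Chained index = 100 × 1.008882 × 1.098098 × 0.979260 = 108.4875

108.49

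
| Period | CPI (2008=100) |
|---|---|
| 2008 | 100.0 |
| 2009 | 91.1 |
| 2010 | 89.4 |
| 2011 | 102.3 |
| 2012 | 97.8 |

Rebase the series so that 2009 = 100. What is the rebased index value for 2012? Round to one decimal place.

107.4

Rebased(2012) = 97.8 / 91.1 × 100 = 107.3546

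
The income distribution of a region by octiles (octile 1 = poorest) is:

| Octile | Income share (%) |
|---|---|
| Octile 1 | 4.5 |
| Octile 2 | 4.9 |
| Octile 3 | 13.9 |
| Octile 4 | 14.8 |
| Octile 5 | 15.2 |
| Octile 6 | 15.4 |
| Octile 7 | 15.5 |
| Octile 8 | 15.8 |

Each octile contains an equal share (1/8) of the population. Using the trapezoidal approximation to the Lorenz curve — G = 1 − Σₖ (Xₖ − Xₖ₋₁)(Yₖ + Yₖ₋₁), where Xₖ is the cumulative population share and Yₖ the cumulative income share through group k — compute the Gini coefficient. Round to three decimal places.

Cumulative income shares Yₖ: 0.0450, 0.0940, 0.2330, 0.3810, 0.5330, 0.6870, 0.8420, 1.0000
Σ (Xₖ−Xₖ₋₁)(Yₖ+Yₖ₋₁) = (1/8)(0.0450+0.0000) + (1/8)(0.0940+0.0450) + (1/8)(0.2330+0.0940) + (1/8)(0.3810+0.2330) + (1/8)(0.5330+0.3810) + (1/8)(0.6870+0.5330) + (1/8)(0.8420+0.6870) + (1/8)(1.0000+0.8420)
  = 0.0056 + 0.0174 + 0.0409 + 0.0767 + 0.1143 + 0.1525 + 0.1911 + 0.2303 = 0.8288
G = 1 − 0.8288 = 0.1712

0.171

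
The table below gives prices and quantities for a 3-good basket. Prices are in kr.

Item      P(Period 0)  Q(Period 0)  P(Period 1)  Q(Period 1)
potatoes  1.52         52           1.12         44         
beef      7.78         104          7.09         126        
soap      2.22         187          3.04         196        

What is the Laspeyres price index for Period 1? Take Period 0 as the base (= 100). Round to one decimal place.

104.7

Laspeyres price index uses base-period quantities as weights.
ΣP(Period 1)·Q(Period 0) = 1.12×52 + 7.09×104 + 3.04×187 = 58.24 + 737.36 + 568.48 = 1364.08
ΣP(Period 0)·Q(Period 0) = 1.52×52 + 7.78×104 + 2.22×187 = 79.04 + 809.12 + 415.14 = 1303.3
Index = 1364.08 / 1303.3 × 100 = 104.6635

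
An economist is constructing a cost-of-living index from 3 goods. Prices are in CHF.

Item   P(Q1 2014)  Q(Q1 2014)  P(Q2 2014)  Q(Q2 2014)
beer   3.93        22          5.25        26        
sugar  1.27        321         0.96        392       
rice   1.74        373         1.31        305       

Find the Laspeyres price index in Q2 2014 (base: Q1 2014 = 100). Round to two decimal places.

79.80

Laspeyres price index uses base-period quantities as weights.
ΣP(Q2 2014)·Q(Q1 2014) = 5.25×22 + 0.96×321 + 1.31×373 = 115.5 + 308.16 + 488.63 = 912.29
ΣP(Q1 2014)·Q(Q1 2014) = 3.93×22 + 1.27×321 + 1.74×373 = 86.46 + 407.67 + 649.02 = 1143.15
Index = 912.29 / 1143.15 × 100 = 79.8049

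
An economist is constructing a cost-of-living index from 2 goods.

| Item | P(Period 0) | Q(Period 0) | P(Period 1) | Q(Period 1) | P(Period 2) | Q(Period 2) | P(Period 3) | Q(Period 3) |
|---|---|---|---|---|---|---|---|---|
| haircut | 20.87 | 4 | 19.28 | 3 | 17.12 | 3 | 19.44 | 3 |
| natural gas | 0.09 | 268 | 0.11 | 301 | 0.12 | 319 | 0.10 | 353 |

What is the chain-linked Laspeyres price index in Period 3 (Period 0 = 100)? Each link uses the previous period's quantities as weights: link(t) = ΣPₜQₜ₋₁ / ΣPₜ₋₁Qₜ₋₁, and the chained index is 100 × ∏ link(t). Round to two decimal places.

Link Period 0→Period 1:
ΣP(Period 1)Q(Period 0) = 19.28×4 + 0.11×268 = 77.12 + 29.48 = 106.6
ΣP(Period 0)Q(Period 0) = 20.87×4 + 0.09×268 = 83.48 + 24.12 = 107.6
link = 106.6/107.6 = 0.990706
Link Period 1→Period 2:
ΣP(Period 2)Q(Period 1) = 17.12×3 + 0.12×301 = 51.36 + 36.12 = 87.48
ΣP(Period 1)Q(Period 1) = 19.28×3 + 0.11×301 = 57.84 + 33.11 = 90.95
link = 87.48/90.95 = 0.961847
Link Period 2→Period 3:
ΣP(Period 3)Q(Period 2) = 19.44×3 + 0.10×319 = 58.32 + 31.9 = 90.22
ΣP(Period 2)Q(Period 2) = 17.12×3 + 0.12×319 = 51.36 + 38.28 = 89.64
link = 90.22/89.64 = 1.006470
Chained index = 100 × 0.990706 × 0.961847 × 1.006470 = 95.9074

95.91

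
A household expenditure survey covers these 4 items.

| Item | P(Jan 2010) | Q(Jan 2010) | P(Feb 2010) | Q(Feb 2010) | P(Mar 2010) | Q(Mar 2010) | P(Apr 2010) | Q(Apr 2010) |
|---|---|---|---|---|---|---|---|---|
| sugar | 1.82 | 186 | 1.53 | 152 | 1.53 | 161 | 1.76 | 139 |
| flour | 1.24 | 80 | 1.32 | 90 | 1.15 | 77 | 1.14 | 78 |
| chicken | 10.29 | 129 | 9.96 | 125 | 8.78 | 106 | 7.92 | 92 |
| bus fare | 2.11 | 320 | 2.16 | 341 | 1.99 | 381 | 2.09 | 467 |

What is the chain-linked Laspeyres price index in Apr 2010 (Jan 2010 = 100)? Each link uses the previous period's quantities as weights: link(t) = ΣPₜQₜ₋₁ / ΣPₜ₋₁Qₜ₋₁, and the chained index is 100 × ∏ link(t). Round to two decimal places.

87.06

Link Jan 2010→Feb 2010:
ΣP(Feb 2010)Q(Jan 2010) = 1.53×186 + 1.32×80 + 9.96×129 + 2.16×320 = 284.58 + 105.6 + 1284.84 + 691.2 = 2366.22
ΣP(Jan 2010)Q(Jan 2010) = 1.82×186 + 1.24×80 + 10.29×129 + 2.11×320 = 338.52 + 99.2 + 1327.41 + 675.2 = 2440.33
link = 2366.22/2440.33 = 0.969631
Link Feb 2010→Mar 2010:
ΣP(Mar 2010)Q(Feb 2010) = 1.53×152 + 1.15×90 + 8.78×125 + 1.99×341 = 232.56 + 103.5 + 1097.5 + 678.59 = 2112.15
ΣP(Feb 2010)Q(Feb 2010) = 1.53×152 + 1.32×90 + 9.96×125 + 2.16×341 = 232.56 + 118.8 + 1245 + 736.56 = 2332.92
link = 2112.15/2332.92 = 0.905368
Link Mar 2010→Apr 2010:
ΣP(Apr 2010)Q(Mar 2010) = 1.76×161 + 1.14×77 + 7.92×106 + 2.09×381 = 283.36 + 87.78 + 839.52 + 796.29 = 2006.95
ΣP(Mar 2010)Q(Mar 2010) = 1.53×161 + 1.15×77 + 8.78×106 + 1.99×381 = 246.33 + 88.55 + 930.68 + 758.19 = 2023.75
link = 2006.95/2023.75 = 0.991699
Chained index = 100 × 0.969631 × 0.905368 × 0.991699 = 87.0585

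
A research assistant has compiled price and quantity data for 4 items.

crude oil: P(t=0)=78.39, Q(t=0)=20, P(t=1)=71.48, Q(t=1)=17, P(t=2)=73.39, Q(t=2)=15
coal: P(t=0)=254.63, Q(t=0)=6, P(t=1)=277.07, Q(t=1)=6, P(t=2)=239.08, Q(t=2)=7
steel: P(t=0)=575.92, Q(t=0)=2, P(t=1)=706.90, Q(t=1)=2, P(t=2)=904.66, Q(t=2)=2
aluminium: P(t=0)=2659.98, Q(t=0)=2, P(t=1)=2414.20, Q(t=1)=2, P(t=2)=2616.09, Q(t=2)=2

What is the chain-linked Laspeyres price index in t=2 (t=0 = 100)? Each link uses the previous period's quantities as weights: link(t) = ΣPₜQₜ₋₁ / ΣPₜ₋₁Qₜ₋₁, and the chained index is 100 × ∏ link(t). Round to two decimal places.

Link t=0→t=1:
ΣP(t=1)Q(t=0) = 71.48×20 + 277.07×6 + 706.90×2 + 2414.20×2 = 1429.6 + 1662.42 + 1413.8 + 4828.4 = 9334.22
ΣP(t=0)Q(t=0) = 78.39×20 + 254.63×6 + 575.92×2 + 2659.98×2 = 1567.8 + 1527.78 + 1151.84 + 5319.96 = 9567.38
link = 9334.22/9567.38 = 0.975630
Link t=1→t=2:
ΣP(t=2)Q(t=1) = 73.39×17 + 239.08×6 + 904.66×2 + 2616.09×2 = 1247.63 + 1434.48 + 1809.32 + 5232.18 = 9723.61
ΣP(t=1)Q(t=1) = 71.48×17 + 277.07×6 + 706.90×2 + 2414.20×2 = 1215.16 + 1662.42 + 1413.8 + 4828.4 = 9119.78
link = 9723.61/9119.78 = 1.066211
Chained index = 100 × 0.975630 × 1.066211 = 104.0227

104.02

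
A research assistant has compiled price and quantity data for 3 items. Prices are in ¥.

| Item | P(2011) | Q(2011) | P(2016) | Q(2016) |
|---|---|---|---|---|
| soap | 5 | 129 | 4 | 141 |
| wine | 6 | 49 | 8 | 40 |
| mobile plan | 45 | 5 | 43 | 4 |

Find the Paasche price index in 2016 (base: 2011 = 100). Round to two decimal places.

Paasche price index uses current-period quantities as weights.
ΣP(2016)·Q(2016) = 4×141 + 8×40 + 43×4 = 564 + 320 + 172 = 1056
ΣP(2011)·Q(2016) = 5×141 + 6×40 + 45×4 = 705 + 240 + 180 = 1125
Index = 1056 / 1125 × 100 = 93.8667

93.87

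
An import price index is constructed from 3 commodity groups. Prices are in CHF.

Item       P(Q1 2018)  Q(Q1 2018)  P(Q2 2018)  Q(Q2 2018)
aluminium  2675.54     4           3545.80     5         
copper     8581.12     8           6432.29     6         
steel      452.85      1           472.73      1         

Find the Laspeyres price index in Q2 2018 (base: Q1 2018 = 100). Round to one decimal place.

Laspeyres price index uses base-period quantities as weights.
ΣP(Q2 2018)·Q(Q1 2018) = 3545.80×4 + 6432.29×8 + 472.73×1 = 14183.2 + 51458.32 + 472.73 = 66114.25
ΣP(Q1 2018)·Q(Q1 2018) = 2675.54×4 + 8581.12×8 + 452.85×1 = 10702.16 + 68648.96 + 452.85 = 79803.97
Index = 66114.25 / 79803.97 × 100 = 82.8458

82.8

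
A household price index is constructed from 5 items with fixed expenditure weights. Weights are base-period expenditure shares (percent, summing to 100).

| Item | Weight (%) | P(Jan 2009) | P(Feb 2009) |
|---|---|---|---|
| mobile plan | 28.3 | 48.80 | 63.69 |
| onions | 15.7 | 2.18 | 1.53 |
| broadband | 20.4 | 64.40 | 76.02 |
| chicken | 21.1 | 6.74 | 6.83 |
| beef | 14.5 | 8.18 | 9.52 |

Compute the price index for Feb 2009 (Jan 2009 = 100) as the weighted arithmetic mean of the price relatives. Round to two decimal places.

110.29

mobile plan: 28.3 × (63.69/48.80) = 28.3 × 1.305123 = 36.9350
onions: 15.7 × (1.53/2.18) = 15.7 × 0.701835 = 11.0188
broadband: 20.4 × (76.02/64.40) = 20.4 × 1.180435 = 24.0809
chicken: 21.1 × (6.83/6.74) = 21.1 × 1.013353 = 21.3818
beef: 14.5 × (9.52/8.18) = 14.5 × 1.163814 = 16.8753
Index = Σ wᵢ·(p₁ᵢ/p₀ᵢ) = 36.9350 + 11.0188 + 24.0809 + 21.3818 + 16.8753 = 110.2917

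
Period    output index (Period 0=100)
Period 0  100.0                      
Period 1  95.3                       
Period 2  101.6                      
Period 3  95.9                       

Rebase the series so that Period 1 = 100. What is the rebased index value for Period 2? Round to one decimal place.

Rebased(Period 2) = 101.6 / 95.3 × 100 = 106.6107

106.6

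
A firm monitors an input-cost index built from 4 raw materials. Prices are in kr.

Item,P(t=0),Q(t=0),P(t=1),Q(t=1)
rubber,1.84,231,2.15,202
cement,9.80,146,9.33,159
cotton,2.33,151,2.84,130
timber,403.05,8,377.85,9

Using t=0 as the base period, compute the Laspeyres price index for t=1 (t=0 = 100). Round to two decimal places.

97.76

Laspeyres price index uses base-period quantities as weights.
ΣP(t=1)·Q(t=0) = 2.15×231 + 9.33×146 + 2.84×151 + 377.85×8 = 496.65 + 1362.18 + 428.84 + 3022.8 = 5310.47
ΣP(t=0)·Q(t=0) = 1.84×231 + 9.80×146 + 2.33×151 + 403.05×8 = 425.04 + 1430.8 + 351.83 + 3224.4 = 5432.07
Index = 5310.47 / 5432.07 × 100 = 97.7614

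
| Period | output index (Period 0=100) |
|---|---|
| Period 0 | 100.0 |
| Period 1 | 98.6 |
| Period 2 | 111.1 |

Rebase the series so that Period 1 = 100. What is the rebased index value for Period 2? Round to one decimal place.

112.7

Rebased(Period 2) = 111.1 / 98.6 × 100 = 112.6775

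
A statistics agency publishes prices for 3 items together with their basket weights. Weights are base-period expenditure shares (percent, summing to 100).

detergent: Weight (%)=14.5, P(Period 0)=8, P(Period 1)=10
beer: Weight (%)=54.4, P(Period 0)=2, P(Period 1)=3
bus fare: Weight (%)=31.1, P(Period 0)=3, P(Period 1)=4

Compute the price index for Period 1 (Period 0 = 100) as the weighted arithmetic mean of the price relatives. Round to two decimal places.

detergent: 14.5 × (10/8) = 14.5 × 1.250000 = 18.1250
beer: 54.4 × (3/2) = 54.4 × 1.500000 = 81.6000
bus fare: 31.1 × (4/3) = 31.1 × 1.333333 = 41.4667
Index = Σ wᵢ·(p₁ᵢ/p₀ᵢ) = 18.1250 + 81.6000 + 41.4667 = 141.1917

141.19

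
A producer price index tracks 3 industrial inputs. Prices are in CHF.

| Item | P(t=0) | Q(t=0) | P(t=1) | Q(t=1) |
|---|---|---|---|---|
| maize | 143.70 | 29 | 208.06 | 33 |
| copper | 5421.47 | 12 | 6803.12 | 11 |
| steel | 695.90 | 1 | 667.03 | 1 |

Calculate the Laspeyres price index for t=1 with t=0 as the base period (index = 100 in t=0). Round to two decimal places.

126.34

Laspeyres price index uses base-period quantities as weights.
ΣP(t=1)·Q(t=0) = 208.06×29 + 6803.12×12 + 667.03×1 = 6033.74 + 81637.44 + 667.03 = 88338.21
ΣP(t=0)·Q(t=0) = 143.70×29 + 5421.47×12 + 695.90×1 = 4167.3 + 65057.64 + 695.9 = 69920.84
Index = 88338.21 / 69920.84 × 100 = 126.3403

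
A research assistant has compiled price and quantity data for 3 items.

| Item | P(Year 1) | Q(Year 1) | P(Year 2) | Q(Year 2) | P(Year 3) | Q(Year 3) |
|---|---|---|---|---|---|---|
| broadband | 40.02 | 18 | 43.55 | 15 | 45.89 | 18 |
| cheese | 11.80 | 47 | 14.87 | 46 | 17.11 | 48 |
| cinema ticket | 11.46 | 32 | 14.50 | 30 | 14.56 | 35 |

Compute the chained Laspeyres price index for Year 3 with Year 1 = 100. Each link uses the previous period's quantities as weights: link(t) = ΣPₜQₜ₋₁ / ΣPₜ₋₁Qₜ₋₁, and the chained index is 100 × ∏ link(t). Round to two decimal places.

127.95

Link Year 1→Year 2:
ΣP(Year 2)Q(Year 1) = 43.55×18 + 14.87×47 + 14.50×32 = 783.9 + 698.89 + 464 = 1946.79
ΣP(Year 1)Q(Year 1) = 40.02×18 + 11.80×47 + 11.46×32 = 720.36 + 554.6 + 366.72 = 1641.68
link = 1946.79/1641.68 = 1.185852
Link Year 2→Year 3:
ΣP(Year 3)Q(Year 2) = 45.89×15 + 17.11×46 + 14.56×30 = 688.35 + 787.06 + 436.8 = 1912.21
ΣP(Year 2)Q(Year 2) = 43.55×15 + 14.87×46 + 14.50×30 = 653.25 + 684.02 + 435 = 1772.27
link = 1912.21/1772.27 = 1.078961
Chained index = 100 × 1.185852 × 1.078961 = 127.9488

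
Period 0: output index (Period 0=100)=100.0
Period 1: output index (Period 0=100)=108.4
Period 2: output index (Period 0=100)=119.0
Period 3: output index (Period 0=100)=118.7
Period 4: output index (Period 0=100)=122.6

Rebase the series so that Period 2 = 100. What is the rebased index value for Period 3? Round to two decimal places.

99.75

Rebased(Period 3) = 118.7 / 119.0 × 100 = 99.7479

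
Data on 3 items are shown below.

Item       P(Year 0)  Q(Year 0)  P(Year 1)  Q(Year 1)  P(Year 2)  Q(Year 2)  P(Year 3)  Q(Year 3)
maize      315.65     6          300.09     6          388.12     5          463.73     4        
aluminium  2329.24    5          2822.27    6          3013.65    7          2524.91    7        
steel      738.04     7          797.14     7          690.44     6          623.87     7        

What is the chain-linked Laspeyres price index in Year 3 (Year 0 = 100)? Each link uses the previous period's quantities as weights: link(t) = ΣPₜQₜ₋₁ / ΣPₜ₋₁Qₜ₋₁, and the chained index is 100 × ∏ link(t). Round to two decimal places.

104.17

Link Year 0→Year 1:
ΣP(Year 1)Q(Year 0) = 300.09×6 + 2822.27×5 + 797.14×7 = 1800.54 + 14111.35 + 5579.98 = 21491.87
ΣP(Year 0)Q(Year 0) = 315.65×6 + 2329.24×5 + 738.04×7 = 1893.9 + 11646.2 + 5166.28 = 18706.38
link = 21491.87/18706.38 = 1.148906
Link Year 1→Year 2:
ΣP(Year 2)Q(Year 1) = 388.12×6 + 3013.65×6 + 690.44×7 = 2328.72 + 18081.9 + 4833.08 = 25243.7
ΣP(Year 1)Q(Year 1) = 300.09×6 + 2822.27×6 + 797.14×7 = 1800.54 + 16933.62 + 5579.98 = 24314.14
link = 25243.7/24314.14 = 1.038231
Link Year 2→Year 3:
ΣP(Year 3)Q(Year 2) = 463.73×5 + 2524.91×7 + 623.87×6 = 2318.65 + 17674.37 + 3743.22 = 23736.24
ΣP(Year 2)Q(Year 2) = 388.12×5 + 3013.65×7 + 690.44×6 = 1940.6 + 21095.55 + 4142.64 = 27178.79
link = 23736.24/27178.79 = 0.873337
Chained index = 100 × 1.148906 × 1.038231 × 0.873337 = 104.1742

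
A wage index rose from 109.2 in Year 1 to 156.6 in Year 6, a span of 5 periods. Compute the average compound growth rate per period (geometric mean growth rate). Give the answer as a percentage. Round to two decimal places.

7.48%

Growth factor = (156.6/109.2)^(1/5) = (1.434066)^(1/5) = 1.074766
Growth rate = 1.074766 − 1 = 0.074766 = 7.4766%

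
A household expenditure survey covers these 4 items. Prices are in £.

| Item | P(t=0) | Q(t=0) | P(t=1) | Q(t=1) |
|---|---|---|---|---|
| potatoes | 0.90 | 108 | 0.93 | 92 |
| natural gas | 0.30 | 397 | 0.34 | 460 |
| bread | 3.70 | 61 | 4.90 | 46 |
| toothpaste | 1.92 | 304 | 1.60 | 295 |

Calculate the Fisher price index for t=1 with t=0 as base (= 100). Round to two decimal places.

Laspeyres component (base-period weights):
ΣP(t=1)Q(t=0) = 0.93×108 + 0.34×397 + 4.90×61 + 1.60×304 = 100.44 + 134.98 + 298.9 + 486.4 = 1020.72
ΣP(t=0)Q(t=0) = 0.90×108 + 0.30×397 + 3.70×61 + 1.92×304 = 97.2 + 119.1 + 225.7 + 583.68 = 1025.68
L = 1020.72 / 1025.68 × 100 = 99.5164
Paasche component (current-period weights):
ΣP(t=1)Q(t=1) = 0.93×92 + 0.34×460 + 4.90×46 + 1.60×295 = 85.56 + 156.4 + 225.4 + 472 = 939.36
ΣP(t=0)Q(t=1) = 0.90×92 + 0.30×460 + 3.70×46 + 1.92×295 = 82.8 + 138 + 170.2 + 566.4 = 957.4
P = 939.36 / 957.4 × 100 = 98.1157
Fisher = √(L × P) = √(99.5164 × 98.1157) = 98.8136

98.81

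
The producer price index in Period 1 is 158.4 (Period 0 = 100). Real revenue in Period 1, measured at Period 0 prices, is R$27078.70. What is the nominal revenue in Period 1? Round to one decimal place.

Nominal = Real × (Index/100) = 27078.70 × (158.4/100)
        = 27078.70 × 1.584 = 42892.6608

42892.7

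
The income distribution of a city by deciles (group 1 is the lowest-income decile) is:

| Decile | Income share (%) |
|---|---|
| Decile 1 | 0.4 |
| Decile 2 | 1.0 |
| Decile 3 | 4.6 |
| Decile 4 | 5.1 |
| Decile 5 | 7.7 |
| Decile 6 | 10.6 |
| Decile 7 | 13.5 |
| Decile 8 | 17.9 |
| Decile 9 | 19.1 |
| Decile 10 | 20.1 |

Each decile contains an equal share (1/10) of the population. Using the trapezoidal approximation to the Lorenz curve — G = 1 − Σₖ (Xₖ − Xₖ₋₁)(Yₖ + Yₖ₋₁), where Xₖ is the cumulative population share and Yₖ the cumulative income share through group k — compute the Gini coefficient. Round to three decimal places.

0.399

Cumulative income shares Yₖ: 0.0040, 0.0140, 0.0600, 0.1110, 0.1880, 0.2940, 0.4290, 0.6080, 0.7990, 1.0000
Σ (Xₖ−Xₖ₋₁)(Yₖ+Yₖ₋₁) = (1/10)(0.0040+0.0000) + (1/10)(0.0140+0.0040) + (1/10)(0.0600+0.0140) + (1/10)(0.1110+0.0600) + (1/10)(0.1880+0.1110) + (1/10)(0.2940+0.1880) + (1/10)(0.4290+0.2940) + (1/10)(0.6080+0.4290) + (1/10)(0.7990+0.6080) + (1/10)(1.0000+0.7990)
  = 0.0004 + 0.0018 + 0.0074 + 0.0171 + 0.0299 + 0.0482 + 0.0723 + 0.1037 + 0.1407 + 0.1799 = 0.6014
G = 1 − 0.6014 = 0.3986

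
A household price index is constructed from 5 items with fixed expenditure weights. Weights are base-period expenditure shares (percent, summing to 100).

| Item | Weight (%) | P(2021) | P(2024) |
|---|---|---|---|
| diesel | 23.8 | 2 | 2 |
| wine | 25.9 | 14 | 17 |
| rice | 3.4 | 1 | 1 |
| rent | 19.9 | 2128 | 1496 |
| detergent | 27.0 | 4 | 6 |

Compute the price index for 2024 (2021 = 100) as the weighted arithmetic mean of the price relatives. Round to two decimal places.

113.14

diesel: 23.8 × (2/2) = 23.8 × 1.000000 = 23.8000
wine: 25.9 × (17/14) = 25.9 × 1.214286 = 31.4500
rice: 3.4 × (1/1) = 3.4 × 1.000000 = 3.4000
rent: 19.9 × (1496/2128) = 19.9 × 0.703008 = 13.9898
detergent: 27.0 × (6/4) = 27.0 × 1.500000 = 40.5000
Index = Σ wᵢ·(p₁ᵢ/p₀ᵢ) = 23.8000 + 31.4500 + 3.4000 + 13.9898 + 40.5000 = 113.1398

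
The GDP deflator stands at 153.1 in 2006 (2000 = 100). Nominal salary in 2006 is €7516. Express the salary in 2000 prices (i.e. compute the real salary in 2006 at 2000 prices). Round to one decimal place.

Real = Nominal ÷ (Index/100) = 7516 ÷ (153.1/100)
     = 7516 ÷ 1.531 = 4909.2097

4909.2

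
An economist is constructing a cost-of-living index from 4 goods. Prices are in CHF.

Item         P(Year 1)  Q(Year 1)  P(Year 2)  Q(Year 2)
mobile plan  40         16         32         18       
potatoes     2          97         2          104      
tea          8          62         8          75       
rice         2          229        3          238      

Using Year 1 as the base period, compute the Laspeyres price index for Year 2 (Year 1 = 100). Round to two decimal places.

Laspeyres price index uses base-period quantities as weights.
ΣP(Year 2)·Q(Year 1) = 32×16 + 2×97 + 8×62 + 3×229 = 512 + 194 + 496 + 687 = 1889
ΣP(Year 1)·Q(Year 1) = 40×16 + 2×97 + 8×62 + 2×229 = 640 + 194 + 496 + 458 = 1788
Index = 1889 / 1788 × 100 = 105.6488

105.65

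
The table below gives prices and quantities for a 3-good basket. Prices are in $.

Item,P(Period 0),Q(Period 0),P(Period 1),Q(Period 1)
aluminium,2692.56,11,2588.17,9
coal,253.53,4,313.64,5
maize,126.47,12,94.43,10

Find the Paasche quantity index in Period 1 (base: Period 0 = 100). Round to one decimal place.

Paasche quantity index uses current-period prices as weights.
ΣP(Period 1)·Q(Period 1) = 2588.17×9 + 313.64×5 + 94.43×10 = 23293.53 + 1568.2 + 944.3 = 25806.03
ΣP(Period 1)·Q(Period 0) = 2588.17×11 + 313.64×4 + 94.43×12 = 28469.87 + 1254.56 + 1133.16 = 30857.59
Index = 25806.03 / 30857.59 × 100 = 83.6294

83.6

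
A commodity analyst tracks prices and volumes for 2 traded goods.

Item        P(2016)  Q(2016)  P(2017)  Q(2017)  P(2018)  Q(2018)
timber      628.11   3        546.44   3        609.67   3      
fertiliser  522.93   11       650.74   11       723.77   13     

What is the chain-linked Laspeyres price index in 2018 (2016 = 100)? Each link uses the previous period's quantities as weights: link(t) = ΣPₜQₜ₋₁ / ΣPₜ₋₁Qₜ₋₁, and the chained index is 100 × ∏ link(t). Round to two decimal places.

128.21

Link 2016→2017:
ΣP(2017)Q(2016) = 546.44×3 + 650.74×11 = 1639.32 + 7158.14 = 8797.46
ΣP(2016)Q(2016) = 628.11×3 + 522.93×11 = 1884.33 + 5752.23 = 7636.56
link = 8797.46/7636.56 = 1.152019
Link 2017→2018:
ΣP(2018)Q(2017) = 609.67×3 + 723.77×11 = 1829.01 + 7961.47 = 9790.48
ΣP(2017)Q(2017) = 546.44×3 + 650.74×11 = 1639.32 + 7158.14 = 8797.46
link = 9790.48/8797.46 = 1.112876
Chained index = 100 × 1.152019 × 1.112876 = 128.2054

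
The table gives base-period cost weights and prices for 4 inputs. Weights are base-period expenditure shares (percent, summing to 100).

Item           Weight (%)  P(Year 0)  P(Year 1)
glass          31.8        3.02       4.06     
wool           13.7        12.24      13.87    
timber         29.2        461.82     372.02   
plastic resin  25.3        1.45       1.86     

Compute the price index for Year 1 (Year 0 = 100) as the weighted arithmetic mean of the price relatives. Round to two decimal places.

114.25

glass: 31.8 × (4.06/3.02) = 31.8 × 1.344371 = 42.7510
wool: 13.7 × (13.87/12.24) = 13.7 × 1.133170 = 15.5244
timber: 29.2 × (372.02/461.82) = 29.2 × 0.805552 = 23.5221
plastic resin: 25.3 × (1.86/1.45) = 25.3 × 1.282759 = 32.4538
Index = Σ wᵢ·(p₁ᵢ/p₀ᵢ) = 42.7510 + 15.5244 + 23.5221 + 32.4538 = 114.2513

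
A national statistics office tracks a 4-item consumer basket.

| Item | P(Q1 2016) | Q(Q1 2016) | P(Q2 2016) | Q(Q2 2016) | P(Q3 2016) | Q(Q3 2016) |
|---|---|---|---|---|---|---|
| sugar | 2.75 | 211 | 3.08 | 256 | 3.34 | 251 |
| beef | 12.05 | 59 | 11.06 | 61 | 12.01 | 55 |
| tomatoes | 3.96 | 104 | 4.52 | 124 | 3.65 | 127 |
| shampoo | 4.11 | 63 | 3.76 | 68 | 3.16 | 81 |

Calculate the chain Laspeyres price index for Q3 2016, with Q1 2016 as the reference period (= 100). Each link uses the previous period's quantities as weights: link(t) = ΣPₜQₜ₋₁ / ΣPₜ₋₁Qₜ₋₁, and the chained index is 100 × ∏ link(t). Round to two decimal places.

101.33

Link Q1 2016→Q2 2016:
ΣP(Q2 2016)Q(Q1 2016) = 3.08×211 + 11.06×59 + 4.52×104 + 3.76×63 = 649.88 + 652.54 + 470.08 + 236.88 = 2009.38
ΣP(Q1 2016)Q(Q1 2016) = 2.75×211 + 12.05×59 + 3.96×104 + 4.11×63 = 580.25 + 710.95 + 411.84 + 258.93 = 1961.97
link = 2009.38/1961.97 = 1.024164
Link Q2 2016→Q3 2016:
ΣP(Q3 2016)Q(Q2 2016) = 3.34×256 + 12.01×61 + 3.65×124 + 3.16×68 = 855.04 + 732.61 + 452.6 + 214.88 = 2255.13
ΣP(Q2 2016)Q(Q2 2016) = 3.08×256 + 11.06×61 + 4.52×124 + 3.76×68 = 788.48 + 674.66 + 560.48 + 255.68 = 2279.3
link = 2255.13/2279.3 = 0.989396
Chained index = 100 × 1.024164 × 0.989396 = 101.3304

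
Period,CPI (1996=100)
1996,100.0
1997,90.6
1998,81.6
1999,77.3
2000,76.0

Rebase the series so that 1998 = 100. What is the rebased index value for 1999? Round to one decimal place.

Rebased(1999) = 77.3 / 81.6 × 100 = 94.7304

94.7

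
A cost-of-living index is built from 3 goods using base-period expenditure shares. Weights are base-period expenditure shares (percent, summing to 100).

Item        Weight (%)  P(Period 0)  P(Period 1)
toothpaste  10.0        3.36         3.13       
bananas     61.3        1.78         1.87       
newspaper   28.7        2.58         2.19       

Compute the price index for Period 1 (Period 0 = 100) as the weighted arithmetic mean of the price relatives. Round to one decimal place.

toothpaste: 10.0 × (3.13/3.36) = 10.0 × 0.931548 = 9.3155
bananas: 61.3 × (1.87/1.78) = 61.3 × 1.050562 = 64.3994
newspaper: 28.7 × (2.19/2.58) = 28.7 × 0.848837 = 24.3616
Index = Σ wᵢ·(p₁ᵢ/p₀ᵢ) = 9.3155 + 64.3994 + 24.3616 = 98.0765

98.1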